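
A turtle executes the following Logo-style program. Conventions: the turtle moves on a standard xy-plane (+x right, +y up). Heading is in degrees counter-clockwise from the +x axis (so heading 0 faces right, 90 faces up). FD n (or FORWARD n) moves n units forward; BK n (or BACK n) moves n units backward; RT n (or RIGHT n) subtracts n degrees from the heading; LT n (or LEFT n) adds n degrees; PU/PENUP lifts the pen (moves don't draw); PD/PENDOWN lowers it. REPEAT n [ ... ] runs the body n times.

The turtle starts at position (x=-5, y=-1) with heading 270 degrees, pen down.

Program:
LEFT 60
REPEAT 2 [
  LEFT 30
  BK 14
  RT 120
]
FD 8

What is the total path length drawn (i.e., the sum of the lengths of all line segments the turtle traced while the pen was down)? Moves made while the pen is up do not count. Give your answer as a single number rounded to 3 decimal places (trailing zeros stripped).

Executing turtle program step by step:
Start: pos=(-5,-1), heading=270, pen down
LT 60: heading 270 -> 330
REPEAT 2 [
  -- iteration 1/2 --
  LT 30: heading 330 -> 0
  BK 14: (-5,-1) -> (-19,-1) [heading=0, draw]
  RT 120: heading 0 -> 240
  -- iteration 2/2 --
  LT 30: heading 240 -> 270
  BK 14: (-19,-1) -> (-19,13) [heading=270, draw]
  RT 120: heading 270 -> 150
]
FD 8: (-19,13) -> (-25.928,17) [heading=150, draw]
Final: pos=(-25.928,17), heading=150, 3 segment(s) drawn

Segment lengths:
  seg 1: (-5,-1) -> (-19,-1), length = 14
  seg 2: (-19,-1) -> (-19,13), length = 14
  seg 3: (-19,13) -> (-25.928,17), length = 8
Total = 36

Answer: 36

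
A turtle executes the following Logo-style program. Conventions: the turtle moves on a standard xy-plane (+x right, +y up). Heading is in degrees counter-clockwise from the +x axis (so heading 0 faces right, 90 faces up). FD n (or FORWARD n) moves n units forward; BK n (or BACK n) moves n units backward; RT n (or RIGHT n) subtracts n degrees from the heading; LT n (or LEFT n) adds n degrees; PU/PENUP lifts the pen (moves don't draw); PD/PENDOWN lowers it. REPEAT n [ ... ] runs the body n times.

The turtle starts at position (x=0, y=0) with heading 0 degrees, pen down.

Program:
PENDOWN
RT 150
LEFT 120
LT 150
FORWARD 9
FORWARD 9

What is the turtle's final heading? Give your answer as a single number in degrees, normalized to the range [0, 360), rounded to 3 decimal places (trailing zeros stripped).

Executing turtle program step by step:
Start: pos=(0,0), heading=0, pen down
PD: pen down
RT 150: heading 0 -> 210
LT 120: heading 210 -> 330
LT 150: heading 330 -> 120
FD 9: (0,0) -> (-4.5,7.794) [heading=120, draw]
FD 9: (-4.5,7.794) -> (-9,15.588) [heading=120, draw]
Final: pos=(-9,15.588), heading=120, 2 segment(s) drawn

Answer: 120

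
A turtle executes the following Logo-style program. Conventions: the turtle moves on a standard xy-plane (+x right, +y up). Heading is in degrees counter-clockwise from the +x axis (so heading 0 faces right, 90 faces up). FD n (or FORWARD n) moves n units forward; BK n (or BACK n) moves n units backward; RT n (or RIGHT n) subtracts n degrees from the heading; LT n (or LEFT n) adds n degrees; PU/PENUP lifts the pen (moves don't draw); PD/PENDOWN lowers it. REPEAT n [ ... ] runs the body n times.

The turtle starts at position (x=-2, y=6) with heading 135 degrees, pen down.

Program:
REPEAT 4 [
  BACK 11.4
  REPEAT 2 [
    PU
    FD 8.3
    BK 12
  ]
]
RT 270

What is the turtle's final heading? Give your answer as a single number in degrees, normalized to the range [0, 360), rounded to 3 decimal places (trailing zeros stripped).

Answer: 225

Derivation:
Executing turtle program step by step:
Start: pos=(-2,6), heading=135, pen down
REPEAT 4 [
  -- iteration 1/4 --
  BK 11.4: (-2,6) -> (6.061,-2.061) [heading=135, draw]
  REPEAT 2 [
    -- iteration 1/2 --
    PU: pen up
    FD 8.3: (6.061,-2.061) -> (0.192,3.808) [heading=135, move]
    BK 12: (0.192,3.808) -> (8.677,-4.677) [heading=135, move]
    -- iteration 2/2 --
    PU: pen up
    FD 8.3: (8.677,-4.677) -> (2.808,1.192) [heading=135, move]
    BK 12: (2.808,1.192) -> (11.294,-7.294) [heading=135, move]
  ]
  -- iteration 2/4 --
  BK 11.4: (11.294,-7.294) -> (19.355,-15.355) [heading=135, move]
  REPEAT 2 [
    -- iteration 1/2 --
    PU: pen up
    FD 8.3: (19.355,-15.355) -> (13.486,-9.486) [heading=135, move]
    BK 12: (13.486,-9.486) -> (21.971,-17.971) [heading=135, move]
    -- iteration 2/2 --
    PU: pen up
    FD 8.3: (21.971,-17.971) -> (16.102,-12.102) [heading=135, move]
    BK 12: (16.102,-12.102) -> (24.587,-20.587) [heading=135, move]
  ]
  -- iteration 3/4 --
  BK 11.4: (24.587,-20.587) -> (32.648,-28.648) [heading=135, move]
  REPEAT 2 [
    -- iteration 1/2 --
    PU: pen up
    FD 8.3: (32.648,-28.648) -> (26.779,-22.779) [heading=135, move]
    BK 12: (26.779,-22.779) -> (35.265,-31.265) [heading=135, move]
    -- iteration 2/2 --
    PU: pen up
    FD 8.3: (35.265,-31.265) -> (29.396,-25.396) [heading=135, move]
    BK 12: (29.396,-25.396) -> (37.881,-33.881) [heading=135, move]
  ]
  -- iteration 4/4 --
  BK 11.4: (37.881,-33.881) -> (45.942,-41.942) [heading=135, move]
  REPEAT 2 [
    -- iteration 1/2 --
    PU: pen up
    FD 8.3: (45.942,-41.942) -> (40.073,-36.073) [heading=135, move]
    BK 12: (40.073,-36.073) -> (48.558,-44.558) [heading=135, move]
    -- iteration 2/2 --
    PU: pen up
    FD 8.3: (48.558,-44.558) -> (42.689,-38.689) [heading=135, move]
    BK 12: (42.689,-38.689) -> (51.174,-47.174) [heading=135, move]
  ]
]
RT 270: heading 135 -> 225
Final: pos=(51.174,-47.174), heading=225, 1 segment(s) drawn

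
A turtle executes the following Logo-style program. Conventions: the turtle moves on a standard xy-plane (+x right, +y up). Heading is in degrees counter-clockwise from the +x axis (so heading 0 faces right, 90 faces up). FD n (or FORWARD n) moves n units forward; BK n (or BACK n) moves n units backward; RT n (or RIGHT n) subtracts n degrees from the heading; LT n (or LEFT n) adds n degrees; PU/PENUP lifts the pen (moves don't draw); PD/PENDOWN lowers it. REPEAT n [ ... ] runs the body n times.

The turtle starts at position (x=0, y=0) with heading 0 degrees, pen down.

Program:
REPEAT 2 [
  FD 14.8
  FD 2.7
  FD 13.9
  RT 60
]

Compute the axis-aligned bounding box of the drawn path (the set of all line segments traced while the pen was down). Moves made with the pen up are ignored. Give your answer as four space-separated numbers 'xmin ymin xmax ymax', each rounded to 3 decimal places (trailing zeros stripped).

Executing turtle program step by step:
Start: pos=(0,0), heading=0, pen down
REPEAT 2 [
  -- iteration 1/2 --
  FD 14.8: (0,0) -> (14.8,0) [heading=0, draw]
  FD 2.7: (14.8,0) -> (17.5,0) [heading=0, draw]
  FD 13.9: (17.5,0) -> (31.4,0) [heading=0, draw]
  RT 60: heading 0 -> 300
  -- iteration 2/2 --
  FD 14.8: (31.4,0) -> (38.8,-12.817) [heading=300, draw]
  FD 2.7: (38.8,-12.817) -> (40.15,-15.155) [heading=300, draw]
  FD 13.9: (40.15,-15.155) -> (47.1,-27.193) [heading=300, draw]
  RT 60: heading 300 -> 240
]
Final: pos=(47.1,-27.193), heading=240, 6 segment(s) drawn

Segment endpoints: x in {0, 14.8, 17.5, 31.4, 38.8, 40.15, 47.1}, y in {-27.193, -15.155, -12.817, 0}
xmin=0, ymin=-27.193, xmax=47.1, ymax=0

Answer: 0 -27.193 47.1 0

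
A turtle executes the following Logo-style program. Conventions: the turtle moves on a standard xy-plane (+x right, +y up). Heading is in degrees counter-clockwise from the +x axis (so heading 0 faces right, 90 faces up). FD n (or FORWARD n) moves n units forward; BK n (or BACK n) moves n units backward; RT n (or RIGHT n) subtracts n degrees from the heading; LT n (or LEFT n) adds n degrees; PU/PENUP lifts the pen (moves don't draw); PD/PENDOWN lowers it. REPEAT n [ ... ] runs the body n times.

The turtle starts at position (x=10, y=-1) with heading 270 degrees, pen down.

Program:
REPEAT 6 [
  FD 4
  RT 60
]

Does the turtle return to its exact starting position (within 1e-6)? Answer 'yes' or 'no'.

Answer: yes

Derivation:
Executing turtle program step by step:
Start: pos=(10,-1), heading=270, pen down
REPEAT 6 [
  -- iteration 1/6 --
  FD 4: (10,-1) -> (10,-5) [heading=270, draw]
  RT 60: heading 270 -> 210
  -- iteration 2/6 --
  FD 4: (10,-5) -> (6.536,-7) [heading=210, draw]
  RT 60: heading 210 -> 150
  -- iteration 3/6 --
  FD 4: (6.536,-7) -> (3.072,-5) [heading=150, draw]
  RT 60: heading 150 -> 90
  -- iteration 4/6 --
  FD 4: (3.072,-5) -> (3.072,-1) [heading=90, draw]
  RT 60: heading 90 -> 30
  -- iteration 5/6 --
  FD 4: (3.072,-1) -> (6.536,1) [heading=30, draw]
  RT 60: heading 30 -> 330
  -- iteration 6/6 --
  FD 4: (6.536,1) -> (10,-1) [heading=330, draw]
  RT 60: heading 330 -> 270
]
Final: pos=(10,-1), heading=270, 6 segment(s) drawn

Start position: (10, -1)
Final position: (10, -1)
Distance = 0; < 1e-6 -> CLOSED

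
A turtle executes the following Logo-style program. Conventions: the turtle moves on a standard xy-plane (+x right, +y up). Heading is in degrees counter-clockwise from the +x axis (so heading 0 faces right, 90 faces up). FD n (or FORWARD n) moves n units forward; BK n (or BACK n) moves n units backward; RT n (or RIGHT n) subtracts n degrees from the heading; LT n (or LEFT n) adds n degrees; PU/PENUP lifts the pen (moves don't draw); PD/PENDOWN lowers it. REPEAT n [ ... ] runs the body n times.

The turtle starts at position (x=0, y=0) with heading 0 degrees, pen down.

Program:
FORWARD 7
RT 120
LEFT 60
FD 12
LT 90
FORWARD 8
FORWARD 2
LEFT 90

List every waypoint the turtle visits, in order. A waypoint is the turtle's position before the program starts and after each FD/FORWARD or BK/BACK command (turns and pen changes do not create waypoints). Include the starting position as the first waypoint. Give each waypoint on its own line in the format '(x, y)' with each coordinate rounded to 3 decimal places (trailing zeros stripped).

Answer: (0, 0)
(7, 0)
(13, -10.392)
(19.928, -6.392)
(21.66, -5.392)

Derivation:
Executing turtle program step by step:
Start: pos=(0,0), heading=0, pen down
FD 7: (0,0) -> (7,0) [heading=0, draw]
RT 120: heading 0 -> 240
LT 60: heading 240 -> 300
FD 12: (7,0) -> (13,-10.392) [heading=300, draw]
LT 90: heading 300 -> 30
FD 8: (13,-10.392) -> (19.928,-6.392) [heading=30, draw]
FD 2: (19.928,-6.392) -> (21.66,-5.392) [heading=30, draw]
LT 90: heading 30 -> 120
Final: pos=(21.66,-5.392), heading=120, 4 segment(s) drawn
Waypoints (5 total):
(0, 0)
(7, 0)
(13, -10.392)
(19.928, -6.392)
(21.66, -5.392)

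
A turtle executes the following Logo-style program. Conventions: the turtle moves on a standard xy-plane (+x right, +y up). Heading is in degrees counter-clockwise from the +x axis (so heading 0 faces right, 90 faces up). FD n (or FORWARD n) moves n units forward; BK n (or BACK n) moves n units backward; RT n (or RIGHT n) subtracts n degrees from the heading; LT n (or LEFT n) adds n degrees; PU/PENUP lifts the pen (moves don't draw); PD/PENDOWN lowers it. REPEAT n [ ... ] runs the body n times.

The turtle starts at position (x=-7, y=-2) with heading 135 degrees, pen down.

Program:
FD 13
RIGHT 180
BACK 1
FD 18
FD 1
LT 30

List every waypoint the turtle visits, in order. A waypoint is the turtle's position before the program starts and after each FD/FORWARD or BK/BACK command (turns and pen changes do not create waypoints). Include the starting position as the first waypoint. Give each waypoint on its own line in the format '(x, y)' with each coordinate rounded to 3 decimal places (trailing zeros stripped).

Executing turtle program step by step:
Start: pos=(-7,-2), heading=135, pen down
FD 13: (-7,-2) -> (-16.192,7.192) [heading=135, draw]
RT 180: heading 135 -> 315
BK 1: (-16.192,7.192) -> (-16.899,7.899) [heading=315, draw]
FD 18: (-16.899,7.899) -> (-4.172,-4.828) [heading=315, draw]
FD 1: (-4.172,-4.828) -> (-3.464,-5.536) [heading=315, draw]
LT 30: heading 315 -> 345
Final: pos=(-3.464,-5.536), heading=345, 4 segment(s) drawn
Waypoints (5 total):
(-7, -2)
(-16.192, 7.192)
(-16.899, 7.899)
(-4.172, -4.828)
(-3.464, -5.536)

Answer: (-7, -2)
(-16.192, 7.192)
(-16.899, 7.899)
(-4.172, -4.828)
(-3.464, -5.536)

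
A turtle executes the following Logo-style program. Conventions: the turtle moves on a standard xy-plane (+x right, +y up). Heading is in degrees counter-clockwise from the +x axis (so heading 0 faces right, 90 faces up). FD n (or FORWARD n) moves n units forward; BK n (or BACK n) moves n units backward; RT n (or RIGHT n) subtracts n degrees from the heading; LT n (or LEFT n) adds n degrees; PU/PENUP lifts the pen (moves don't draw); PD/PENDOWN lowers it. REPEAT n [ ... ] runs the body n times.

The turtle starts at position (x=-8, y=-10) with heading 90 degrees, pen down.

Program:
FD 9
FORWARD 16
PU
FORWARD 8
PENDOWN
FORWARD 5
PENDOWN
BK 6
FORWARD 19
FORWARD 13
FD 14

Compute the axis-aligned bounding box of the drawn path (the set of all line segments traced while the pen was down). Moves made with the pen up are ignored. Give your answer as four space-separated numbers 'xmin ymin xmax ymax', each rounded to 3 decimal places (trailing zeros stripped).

Executing turtle program step by step:
Start: pos=(-8,-10), heading=90, pen down
FD 9: (-8,-10) -> (-8,-1) [heading=90, draw]
FD 16: (-8,-1) -> (-8,15) [heading=90, draw]
PU: pen up
FD 8: (-8,15) -> (-8,23) [heading=90, move]
PD: pen down
FD 5: (-8,23) -> (-8,28) [heading=90, draw]
PD: pen down
BK 6: (-8,28) -> (-8,22) [heading=90, draw]
FD 19: (-8,22) -> (-8,41) [heading=90, draw]
FD 13: (-8,41) -> (-8,54) [heading=90, draw]
FD 14: (-8,54) -> (-8,68) [heading=90, draw]
Final: pos=(-8,68), heading=90, 7 segment(s) drawn

Segment endpoints: x in {-8, -8, -8, -8, -8, -8, -8}, y in {-10, -1, 15, 22, 23, 28, 41, 54, 68}
xmin=-8, ymin=-10, xmax=-8, ymax=68

Answer: -8 -10 -8 68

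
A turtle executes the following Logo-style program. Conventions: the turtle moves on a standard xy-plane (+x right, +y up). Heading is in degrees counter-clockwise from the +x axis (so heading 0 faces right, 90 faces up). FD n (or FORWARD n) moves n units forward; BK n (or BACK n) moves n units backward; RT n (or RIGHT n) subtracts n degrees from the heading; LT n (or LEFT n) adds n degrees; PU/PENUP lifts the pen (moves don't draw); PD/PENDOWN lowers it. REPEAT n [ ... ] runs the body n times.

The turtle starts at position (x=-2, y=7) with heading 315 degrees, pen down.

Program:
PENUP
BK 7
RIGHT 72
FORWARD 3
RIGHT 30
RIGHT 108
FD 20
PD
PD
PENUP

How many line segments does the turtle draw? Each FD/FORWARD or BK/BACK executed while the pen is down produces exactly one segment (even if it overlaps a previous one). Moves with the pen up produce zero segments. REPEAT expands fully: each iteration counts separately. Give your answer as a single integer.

Executing turtle program step by step:
Start: pos=(-2,7), heading=315, pen down
PU: pen up
BK 7: (-2,7) -> (-6.95,11.95) [heading=315, move]
RT 72: heading 315 -> 243
FD 3: (-6.95,11.95) -> (-8.312,9.277) [heading=243, move]
RT 30: heading 243 -> 213
RT 108: heading 213 -> 105
FD 20: (-8.312,9.277) -> (-13.488,28.595) [heading=105, move]
PD: pen down
PD: pen down
PU: pen up
Final: pos=(-13.488,28.595), heading=105, 0 segment(s) drawn
Segments drawn: 0

Answer: 0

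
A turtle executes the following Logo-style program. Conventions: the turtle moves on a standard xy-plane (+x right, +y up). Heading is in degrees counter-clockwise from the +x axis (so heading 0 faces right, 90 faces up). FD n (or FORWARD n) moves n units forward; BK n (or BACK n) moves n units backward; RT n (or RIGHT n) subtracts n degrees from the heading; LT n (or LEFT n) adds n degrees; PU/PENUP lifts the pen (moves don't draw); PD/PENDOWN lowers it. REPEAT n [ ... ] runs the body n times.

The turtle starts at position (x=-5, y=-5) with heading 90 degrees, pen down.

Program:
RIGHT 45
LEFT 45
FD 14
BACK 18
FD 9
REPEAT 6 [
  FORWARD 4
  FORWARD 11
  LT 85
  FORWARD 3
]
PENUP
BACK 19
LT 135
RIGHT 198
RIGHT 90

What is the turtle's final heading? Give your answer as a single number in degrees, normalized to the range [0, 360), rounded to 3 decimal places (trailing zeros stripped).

Answer: 87

Derivation:
Executing turtle program step by step:
Start: pos=(-5,-5), heading=90, pen down
RT 45: heading 90 -> 45
LT 45: heading 45 -> 90
FD 14: (-5,-5) -> (-5,9) [heading=90, draw]
BK 18: (-5,9) -> (-5,-9) [heading=90, draw]
FD 9: (-5,-9) -> (-5,0) [heading=90, draw]
REPEAT 6 [
  -- iteration 1/6 --
  FD 4: (-5,0) -> (-5,4) [heading=90, draw]
  FD 11: (-5,4) -> (-5,15) [heading=90, draw]
  LT 85: heading 90 -> 175
  FD 3: (-5,15) -> (-7.989,15.261) [heading=175, draw]
  -- iteration 2/6 --
  FD 4: (-7.989,15.261) -> (-11.973,15.61) [heading=175, draw]
  FD 11: (-11.973,15.61) -> (-22.932,16.569) [heading=175, draw]
  LT 85: heading 175 -> 260
  FD 3: (-22.932,16.569) -> (-23.452,13.614) [heading=260, draw]
  -- iteration 3/6 --
  FD 4: (-23.452,13.614) -> (-24.147,9.675) [heading=260, draw]
  FD 11: (-24.147,9.675) -> (-26.057,-1.158) [heading=260, draw]
  LT 85: heading 260 -> 345
  FD 3: (-26.057,-1.158) -> (-23.159,-1.934) [heading=345, draw]
  -- iteration 4/6 --
  FD 4: (-23.159,-1.934) -> (-19.296,-2.969) [heading=345, draw]
  FD 11: (-19.296,-2.969) -> (-8.671,-5.816) [heading=345, draw]
  LT 85: heading 345 -> 70
  FD 3: (-8.671,-5.816) -> (-7.644,-2.997) [heading=70, draw]
  -- iteration 5/6 --
  FD 4: (-7.644,-2.997) -> (-6.276,0.761) [heading=70, draw]
  FD 11: (-6.276,0.761) -> (-2.514,11.098) [heading=70, draw]
  LT 85: heading 70 -> 155
  FD 3: (-2.514,11.098) -> (-5.233,12.366) [heading=155, draw]
  -- iteration 6/6 --
  FD 4: (-5.233,12.366) -> (-8.858,14.056) [heading=155, draw]
  FD 11: (-8.858,14.056) -> (-18.828,18.705) [heading=155, draw]
  LT 85: heading 155 -> 240
  FD 3: (-18.828,18.705) -> (-20.328,16.107) [heading=240, draw]
]
PU: pen up
BK 19: (-20.328,16.107) -> (-10.828,32.562) [heading=240, move]
LT 135: heading 240 -> 15
RT 198: heading 15 -> 177
RT 90: heading 177 -> 87
Final: pos=(-10.828,32.562), heading=87, 21 segment(s) drawn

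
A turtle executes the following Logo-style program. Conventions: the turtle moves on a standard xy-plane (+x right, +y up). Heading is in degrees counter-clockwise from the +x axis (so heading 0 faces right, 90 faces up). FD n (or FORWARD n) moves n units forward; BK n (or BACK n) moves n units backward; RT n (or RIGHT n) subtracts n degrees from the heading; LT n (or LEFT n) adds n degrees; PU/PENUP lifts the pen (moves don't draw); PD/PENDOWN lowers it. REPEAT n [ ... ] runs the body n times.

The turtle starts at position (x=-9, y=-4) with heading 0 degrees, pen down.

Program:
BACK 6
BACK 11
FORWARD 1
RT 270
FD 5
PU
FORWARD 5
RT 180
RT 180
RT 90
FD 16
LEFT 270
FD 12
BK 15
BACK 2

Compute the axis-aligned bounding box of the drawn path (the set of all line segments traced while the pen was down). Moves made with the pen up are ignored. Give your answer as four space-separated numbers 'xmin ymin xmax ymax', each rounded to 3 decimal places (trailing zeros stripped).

Answer: -26 -4 -9 1

Derivation:
Executing turtle program step by step:
Start: pos=(-9,-4), heading=0, pen down
BK 6: (-9,-4) -> (-15,-4) [heading=0, draw]
BK 11: (-15,-4) -> (-26,-4) [heading=0, draw]
FD 1: (-26,-4) -> (-25,-4) [heading=0, draw]
RT 270: heading 0 -> 90
FD 5: (-25,-4) -> (-25,1) [heading=90, draw]
PU: pen up
FD 5: (-25,1) -> (-25,6) [heading=90, move]
RT 180: heading 90 -> 270
RT 180: heading 270 -> 90
RT 90: heading 90 -> 0
FD 16: (-25,6) -> (-9,6) [heading=0, move]
LT 270: heading 0 -> 270
FD 12: (-9,6) -> (-9,-6) [heading=270, move]
BK 15: (-9,-6) -> (-9,9) [heading=270, move]
BK 2: (-9,9) -> (-9,11) [heading=270, move]
Final: pos=(-9,11), heading=270, 4 segment(s) drawn

Segment endpoints: x in {-26, -25, -15, -9}, y in {-4, 1}
xmin=-26, ymin=-4, xmax=-9, ymax=1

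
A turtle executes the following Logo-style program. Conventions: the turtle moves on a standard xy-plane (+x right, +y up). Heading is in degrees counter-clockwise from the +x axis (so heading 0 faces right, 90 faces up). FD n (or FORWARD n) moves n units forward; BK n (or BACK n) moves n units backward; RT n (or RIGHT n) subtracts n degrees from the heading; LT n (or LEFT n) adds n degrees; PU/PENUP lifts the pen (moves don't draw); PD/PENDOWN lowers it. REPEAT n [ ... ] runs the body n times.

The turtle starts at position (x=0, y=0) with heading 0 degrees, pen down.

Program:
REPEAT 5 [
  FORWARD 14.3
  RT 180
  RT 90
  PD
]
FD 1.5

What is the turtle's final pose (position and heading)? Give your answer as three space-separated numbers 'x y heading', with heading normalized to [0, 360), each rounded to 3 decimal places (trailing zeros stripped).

Answer: 14.3 1.5 90

Derivation:
Executing turtle program step by step:
Start: pos=(0,0), heading=0, pen down
REPEAT 5 [
  -- iteration 1/5 --
  FD 14.3: (0,0) -> (14.3,0) [heading=0, draw]
  RT 180: heading 0 -> 180
  RT 90: heading 180 -> 90
  PD: pen down
  -- iteration 2/5 --
  FD 14.3: (14.3,0) -> (14.3,14.3) [heading=90, draw]
  RT 180: heading 90 -> 270
  RT 90: heading 270 -> 180
  PD: pen down
  -- iteration 3/5 --
  FD 14.3: (14.3,14.3) -> (0,14.3) [heading=180, draw]
  RT 180: heading 180 -> 0
  RT 90: heading 0 -> 270
  PD: pen down
  -- iteration 4/5 --
  FD 14.3: (0,14.3) -> (0,0) [heading=270, draw]
  RT 180: heading 270 -> 90
  RT 90: heading 90 -> 0
  PD: pen down
  -- iteration 5/5 --
  FD 14.3: (0,0) -> (14.3,0) [heading=0, draw]
  RT 180: heading 0 -> 180
  RT 90: heading 180 -> 90
  PD: pen down
]
FD 1.5: (14.3,0) -> (14.3,1.5) [heading=90, draw]
Final: pos=(14.3,1.5), heading=90, 6 segment(s) drawn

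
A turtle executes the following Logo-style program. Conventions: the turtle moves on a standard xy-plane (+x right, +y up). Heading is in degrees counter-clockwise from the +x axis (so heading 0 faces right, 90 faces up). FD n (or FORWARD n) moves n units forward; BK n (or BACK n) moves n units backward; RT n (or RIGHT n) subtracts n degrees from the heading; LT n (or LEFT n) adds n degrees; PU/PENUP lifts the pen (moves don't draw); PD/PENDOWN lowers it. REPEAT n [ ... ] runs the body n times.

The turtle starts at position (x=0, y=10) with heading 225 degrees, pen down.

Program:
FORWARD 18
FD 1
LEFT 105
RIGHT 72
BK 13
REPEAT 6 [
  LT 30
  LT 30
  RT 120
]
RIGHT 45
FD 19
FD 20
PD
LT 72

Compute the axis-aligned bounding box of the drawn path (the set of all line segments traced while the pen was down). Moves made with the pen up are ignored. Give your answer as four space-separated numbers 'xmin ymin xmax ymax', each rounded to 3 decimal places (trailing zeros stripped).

Answer: -43.44 -11.96 0 10

Derivation:
Executing turtle program step by step:
Start: pos=(0,10), heading=225, pen down
FD 18: (0,10) -> (-12.728,-2.728) [heading=225, draw]
FD 1: (-12.728,-2.728) -> (-13.435,-3.435) [heading=225, draw]
LT 105: heading 225 -> 330
RT 72: heading 330 -> 258
BK 13: (-13.435,-3.435) -> (-10.732,9.281) [heading=258, draw]
REPEAT 6 [
  -- iteration 1/6 --
  LT 30: heading 258 -> 288
  LT 30: heading 288 -> 318
  RT 120: heading 318 -> 198
  -- iteration 2/6 --
  LT 30: heading 198 -> 228
  LT 30: heading 228 -> 258
  RT 120: heading 258 -> 138
  -- iteration 3/6 --
  LT 30: heading 138 -> 168
  LT 30: heading 168 -> 198
  RT 120: heading 198 -> 78
  -- iteration 4/6 --
  LT 30: heading 78 -> 108
  LT 30: heading 108 -> 138
  RT 120: heading 138 -> 18
  -- iteration 5/6 --
  LT 30: heading 18 -> 48
  LT 30: heading 48 -> 78
  RT 120: heading 78 -> 318
  -- iteration 6/6 --
  LT 30: heading 318 -> 348
  LT 30: heading 348 -> 18
  RT 120: heading 18 -> 258
]
RT 45: heading 258 -> 213
FD 19: (-10.732,9.281) -> (-26.667,-1.067) [heading=213, draw]
FD 20: (-26.667,-1.067) -> (-43.44,-11.96) [heading=213, draw]
PD: pen down
LT 72: heading 213 -> 285
Final: pos=(-43.44,-11.96), heading=285, 5 segment(s) drawn

Segment endpoints: x in {-43.44, -26.667, -13.435, -12.728, -10.732, 0}, y in {-11.96, -3.435, -2.728, -1.067, 9.281, 10}
xmin=-43.44, ymin=-11.96, xmax=0, ymax=10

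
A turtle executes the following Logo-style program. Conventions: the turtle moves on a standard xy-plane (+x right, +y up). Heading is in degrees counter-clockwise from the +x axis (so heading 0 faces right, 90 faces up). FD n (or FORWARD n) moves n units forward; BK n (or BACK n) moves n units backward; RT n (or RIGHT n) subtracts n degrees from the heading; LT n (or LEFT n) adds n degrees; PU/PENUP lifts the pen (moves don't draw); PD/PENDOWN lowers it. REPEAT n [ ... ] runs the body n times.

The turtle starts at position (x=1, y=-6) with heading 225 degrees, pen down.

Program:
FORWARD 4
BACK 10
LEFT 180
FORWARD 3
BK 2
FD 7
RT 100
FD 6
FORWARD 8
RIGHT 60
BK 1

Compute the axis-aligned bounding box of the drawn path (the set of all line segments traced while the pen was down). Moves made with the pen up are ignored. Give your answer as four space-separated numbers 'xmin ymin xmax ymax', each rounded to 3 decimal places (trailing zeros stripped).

Answer: -1.828 -8.828 19.352 3.899

Derivation:
Executing turtle program step by step:
Start: pos=(1,-6), heading=225, pen down
FD 4: (1,-6) -> (-1.828,-8.828) [heading=225, draw]
BK 10: (-1.828,-8.828) -> (5.243,-1.757) [heading=225, draw]
LT 180: heading 225 -> 45
FD 3: (5.243,-1.757) -> (7.364,0.364) [heading=45, draw]
BK 2: (7.364,0.364) -> (5.95,-1.05) [heading=45, draw]
FD 7: (5.95,-1.05) -> (10.899,3.899) [heading=45, draw]
RT 100: heading 45 -> 305
FD 6: (10.899,3.899) -> (14.341,-1.015) [heading=305, draw]
FD 8: (14.341,-1.015) -> (18.93,-7.569) [heading=305, draw]
RT 60: heading 305 -> 245
BK 1: (18.93,-7.569) -> (19.352,-6.662) [heading=245, draw]
Final: pos=(19.352,-6.662), heading=245, 8 segment(s) drawn

Segment endpoints: x in {-1.828, 1, 5.243, 5.95, 7.364, 10.899, 14.341, 18.93, 19.352}, y in {-8.828, -7.569, -6.662, -6, -1.757, -1.05, -1.015, 0.364, 3.899}
xmin=-1.828, ymin=-8.828, xmax=19.352, ymax=3.899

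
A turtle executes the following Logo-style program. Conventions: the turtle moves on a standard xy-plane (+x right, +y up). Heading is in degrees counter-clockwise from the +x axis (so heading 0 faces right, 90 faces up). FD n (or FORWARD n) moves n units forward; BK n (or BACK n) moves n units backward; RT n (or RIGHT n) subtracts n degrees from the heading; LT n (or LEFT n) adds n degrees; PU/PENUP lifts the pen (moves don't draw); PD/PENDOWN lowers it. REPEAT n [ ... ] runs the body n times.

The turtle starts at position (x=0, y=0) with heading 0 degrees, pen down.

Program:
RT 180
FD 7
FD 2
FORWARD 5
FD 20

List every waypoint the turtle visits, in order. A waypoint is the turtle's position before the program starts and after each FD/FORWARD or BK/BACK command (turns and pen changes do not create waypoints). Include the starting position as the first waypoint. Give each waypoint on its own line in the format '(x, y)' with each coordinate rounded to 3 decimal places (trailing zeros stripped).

Answer: (0, 0)
(-7, 0)
(-9, 0)
(-14, 0)
(-34, 0)

Derivation:
Executing turtle program step by step:
Start: pos=(0,0), heading=0, pen down
RT 180: heading 0 -> 180
FD 7: (0,0) -> (-7,0) [heading=180, draw]
FD 2: (-7,0) -> (-9,0) [heading=180, draw]
FD 5: (-9,0) -> (-14,0) [heading=180, draw]
FD 20: (-14,0) -> (-34,0) [heading=180, draw]
Final: pos=(-34,0), heading=180, 4 segment(s) drawn
Waypoints (5 total):
(0, 0)
(-7, 0)
(-9, 0)
(-14, 0)
(-34, 0)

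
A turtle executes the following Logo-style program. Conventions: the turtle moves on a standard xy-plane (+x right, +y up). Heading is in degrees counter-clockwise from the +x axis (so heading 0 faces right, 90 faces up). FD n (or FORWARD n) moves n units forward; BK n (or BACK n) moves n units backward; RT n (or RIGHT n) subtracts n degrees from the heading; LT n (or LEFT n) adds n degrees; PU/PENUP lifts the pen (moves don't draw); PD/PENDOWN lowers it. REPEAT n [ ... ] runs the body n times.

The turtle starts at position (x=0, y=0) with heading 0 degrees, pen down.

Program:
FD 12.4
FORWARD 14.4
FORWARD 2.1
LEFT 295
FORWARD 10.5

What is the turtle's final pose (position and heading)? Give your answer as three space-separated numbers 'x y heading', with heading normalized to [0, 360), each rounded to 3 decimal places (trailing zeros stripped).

Answer: 33.337 -9.516 295

Derivation:
Executing turtle program step by step:
Start: pos=(0,0), heading=0, pen down
FD 12.4: (0,0) -> (12.4,0) [heading=0, draw]
FD 14.4: (12.4,0) -> (26.8,0) [heading=0, draw]
FD 2.1: (26.8,0) -> (28.9,0) [heading=0, draw]
LT 295: heading 0 -> 295
FD 10.5: (28.9,0) -> (33.337,-9.516) [heading=295, draw]
Final: pos=(33.337,-9.516), heading=295, 4 segment(s) drawn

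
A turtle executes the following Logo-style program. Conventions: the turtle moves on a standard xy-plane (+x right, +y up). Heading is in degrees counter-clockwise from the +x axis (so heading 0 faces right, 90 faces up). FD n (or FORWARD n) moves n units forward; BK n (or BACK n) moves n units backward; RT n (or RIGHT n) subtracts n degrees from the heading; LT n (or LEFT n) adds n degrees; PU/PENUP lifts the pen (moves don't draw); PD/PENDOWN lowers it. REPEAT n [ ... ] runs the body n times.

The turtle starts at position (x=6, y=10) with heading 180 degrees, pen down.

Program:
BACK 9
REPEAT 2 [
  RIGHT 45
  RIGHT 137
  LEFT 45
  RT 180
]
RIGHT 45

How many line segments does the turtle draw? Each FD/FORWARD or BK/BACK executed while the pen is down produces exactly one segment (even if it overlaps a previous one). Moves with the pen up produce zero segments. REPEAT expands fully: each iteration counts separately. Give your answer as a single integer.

Executing turtle program step by step:
Start: pos=(6,10), heading=180, pen down
BK 9: (6,10) -> (15,10) [heading=180, draw]
REPEAT 2 [
  -- iteration 1/2 --
  RT 45: heading 180 -> 135
  RT 137: heading 135 -> 358
  LT 45: heading 358 -> 43
  RT 180: heading 43 -> 223
  -- iteration 2/2 --
  RT 45: heading 223 -> 178
  RT 137: heading 178 -> 41
  LT 45: heading 41 -> 86
  RT 180: heading 86 -> 266
]
RT 45: heading 266 -> 221
Final: pos=(15,10), heading=221, 1 segment(s) drawn
Segments drawn: 1

Answer: 1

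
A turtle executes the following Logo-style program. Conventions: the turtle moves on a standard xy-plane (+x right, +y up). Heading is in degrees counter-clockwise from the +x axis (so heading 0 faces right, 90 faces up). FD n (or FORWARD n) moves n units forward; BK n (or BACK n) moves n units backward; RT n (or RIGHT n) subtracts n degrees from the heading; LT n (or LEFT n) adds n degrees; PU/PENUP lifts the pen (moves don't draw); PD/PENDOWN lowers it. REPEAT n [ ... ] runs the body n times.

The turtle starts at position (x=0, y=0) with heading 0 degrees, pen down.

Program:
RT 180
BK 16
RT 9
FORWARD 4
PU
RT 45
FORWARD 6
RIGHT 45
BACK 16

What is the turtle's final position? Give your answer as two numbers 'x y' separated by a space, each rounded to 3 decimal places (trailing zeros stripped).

Answer: 6.02 -10.323

Derivation:
Executing turtle program step by step:
Start: pos=(0,0), heading=0, pen down
RT 180: heading 0 -> 180
BK 16: (0,0) -> (16,0) [heading=180, draw]
RT 9: heading 180 -> 171
FD 4: (16,0) -> (12.049,0.626) [heading=171, draw]
PU: pen up
RT 45: heading 171 -> 126
FD 6: (12.049,0.626) -> (8.523,5.48) [heading=126, move]
RT 45: heading 126 -> 81
BK 16: (8.523,5.48) -> (6.02,-10.323) [heading=81, move]
Final: pos=(6.02,-10.323), heading=81, 2 segment(s) drawn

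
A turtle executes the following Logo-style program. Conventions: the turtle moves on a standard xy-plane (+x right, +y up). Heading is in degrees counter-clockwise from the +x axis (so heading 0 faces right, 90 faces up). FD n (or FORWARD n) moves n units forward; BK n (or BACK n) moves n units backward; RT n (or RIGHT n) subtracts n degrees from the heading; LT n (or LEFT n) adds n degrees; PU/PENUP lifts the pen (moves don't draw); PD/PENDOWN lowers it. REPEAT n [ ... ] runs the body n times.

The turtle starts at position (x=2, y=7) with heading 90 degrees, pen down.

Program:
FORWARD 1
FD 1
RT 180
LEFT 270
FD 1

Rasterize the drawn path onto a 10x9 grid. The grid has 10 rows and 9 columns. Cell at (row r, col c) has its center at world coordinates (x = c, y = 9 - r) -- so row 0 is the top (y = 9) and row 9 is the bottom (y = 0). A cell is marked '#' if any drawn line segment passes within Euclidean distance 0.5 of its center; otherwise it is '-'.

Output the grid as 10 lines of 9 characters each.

Segment 0: (2,7) -> (2,8)
Segment 1: (2,8) -> (2,9)
Segment 2: (2,9) -> (1,9)

Answer: -##------
--#------
--#------
---------
---------
---------
---------
---------
---------
---------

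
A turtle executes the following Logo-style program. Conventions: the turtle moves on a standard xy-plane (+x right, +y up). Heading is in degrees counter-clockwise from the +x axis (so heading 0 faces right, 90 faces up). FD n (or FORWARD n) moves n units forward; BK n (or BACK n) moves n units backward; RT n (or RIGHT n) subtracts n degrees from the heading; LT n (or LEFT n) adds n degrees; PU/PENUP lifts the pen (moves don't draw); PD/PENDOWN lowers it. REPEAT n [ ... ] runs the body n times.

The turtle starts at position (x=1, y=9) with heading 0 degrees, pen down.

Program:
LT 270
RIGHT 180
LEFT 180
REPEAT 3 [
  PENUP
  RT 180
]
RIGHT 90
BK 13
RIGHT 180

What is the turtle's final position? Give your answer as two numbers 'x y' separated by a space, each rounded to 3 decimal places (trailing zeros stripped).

Executing turtle program step by step:
Start: pos=(1,9), heading=0, pen down
LT 270: heading 0 -> 270
RT 180: heading 270 -> 90
LT 180: heading 90 -> 270
REPEAT 3 [
  -- iteration 1/3 --
  PU: pen up
  RT 180: heading 270 -> 90
  -- iteration 2/3 --
  PU: pen up
  RT 180: heading 90 -> 270
  -- iteration 3/3 --
  PU: pen up
  RT 180: heading 270 -> 90
]
RT 90: heading 90 -> 0
BK 13: (1,9) -> (-12,9) [heading=0, move]
RT 180: heading 0 -> 180
Final: pos=(-12,9), heading=180, 0 segment(s) drawn

Answer: -12 9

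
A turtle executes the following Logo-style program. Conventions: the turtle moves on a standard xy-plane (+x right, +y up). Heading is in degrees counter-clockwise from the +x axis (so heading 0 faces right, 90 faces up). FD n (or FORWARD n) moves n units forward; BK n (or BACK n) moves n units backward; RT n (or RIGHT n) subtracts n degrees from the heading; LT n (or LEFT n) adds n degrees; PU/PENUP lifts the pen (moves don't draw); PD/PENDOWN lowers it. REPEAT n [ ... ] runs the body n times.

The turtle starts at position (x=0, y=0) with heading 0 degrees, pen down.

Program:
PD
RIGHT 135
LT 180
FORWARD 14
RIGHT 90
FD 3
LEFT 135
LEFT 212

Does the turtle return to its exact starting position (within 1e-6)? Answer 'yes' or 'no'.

Executing turtle program step by step:
Start: pos=(0,0), heading=0, pen down
PD: pen down
RT 135: heading 0 -> 225
LT 180: heading 225 -> 45
FD 14: (0,0) -> (9.899,9.899) [heading=45, draw]
RT 90: heading 45 -> 315
FD 3: (9.899,9.899) -> (12.021,7.778) [heading=315, draw]
LT 135: heading 315 -> 90
LT 212: heading 90 -> 302
Final: pos=(12.021,7.778), heading=302, 2 segment(s) drawn

Start position: (0, 0)
Final position: (12.021, 7.778)
Distance = 14.318; >= 1e-6 -> NOT closed

Answer: no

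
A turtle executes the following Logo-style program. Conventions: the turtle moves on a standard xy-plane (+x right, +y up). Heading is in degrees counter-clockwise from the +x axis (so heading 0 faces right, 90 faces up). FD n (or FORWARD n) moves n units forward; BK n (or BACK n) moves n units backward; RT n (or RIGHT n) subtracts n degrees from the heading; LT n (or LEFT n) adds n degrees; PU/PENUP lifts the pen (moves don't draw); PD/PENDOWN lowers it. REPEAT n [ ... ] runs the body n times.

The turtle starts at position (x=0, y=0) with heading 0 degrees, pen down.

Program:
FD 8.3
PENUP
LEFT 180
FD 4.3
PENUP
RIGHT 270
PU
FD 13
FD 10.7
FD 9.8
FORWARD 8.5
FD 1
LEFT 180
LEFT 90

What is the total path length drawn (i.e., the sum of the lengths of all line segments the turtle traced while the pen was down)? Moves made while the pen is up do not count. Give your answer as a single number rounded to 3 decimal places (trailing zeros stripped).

Answer: 8.3

Derivation:
Executing turtle program step by step:
Start: pos=(0,0), heading=0, pen down
FD 8.3: (0,0) -> (8.3,0) [heading=0, draw]
PU: pen up
LT 180: heading 0 -> 180
FD 4.3: (8.3,0) -> (4,0) [heading=180, move]
PU: pen up
RT 270: heading 180 -> 270
PU: pen up
FD 13: (4,0) -> (4,-13) [heading=270, move]
FD 10.7: (4,-13) -> (4,-23.7) [heading=270, move]
FD 9.8: (4,-23.7) -> (4,-33.5) [heading=270, move]
FD 8.5: (4,-33.5) -> (4,-42) [heading=270, move]
FD 1: (4,-42) -> (4,-43) [heading=270, move]
LT 180: heading 270 -> 90
LT 90: heading 90 -> 180
Final: pos=(4,-43), heading=180, 1 segment(s) drawn

Segment lengths:
  seg 1: (0,0) -> (8.3,0), length = 8.3
Total = 8.3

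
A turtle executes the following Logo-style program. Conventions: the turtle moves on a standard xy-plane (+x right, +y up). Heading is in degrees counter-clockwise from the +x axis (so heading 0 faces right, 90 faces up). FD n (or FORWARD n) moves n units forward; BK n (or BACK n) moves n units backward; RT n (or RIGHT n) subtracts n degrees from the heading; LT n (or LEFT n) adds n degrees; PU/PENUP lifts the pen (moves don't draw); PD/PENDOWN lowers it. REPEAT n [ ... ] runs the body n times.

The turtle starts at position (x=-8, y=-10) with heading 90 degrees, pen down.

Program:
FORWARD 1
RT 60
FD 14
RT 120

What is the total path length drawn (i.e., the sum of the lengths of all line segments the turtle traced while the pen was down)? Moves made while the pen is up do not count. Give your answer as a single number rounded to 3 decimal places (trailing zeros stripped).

Executing turtle program step by step:
Start: pos=(-8,-10), heading=90, pen down
FD 1: (-8,-10) -> (-8,-9) [heading=90, draw]
RT 60: heading 90 -> 30
FD 14: (-8,-9) -> (4.124,-2) [heading=30, draw]
RT 120: heading 30 -> 270
Final: pos=(4.124,-2), heading=270, 2 segment(s) drawn

Segment lengths:
  seg 1: (-8,-10) -> (-8,-9), length = 1
  seg 2: (-8,-9) -> (4.124,-2), length = 14
Total = 15

Answer: 15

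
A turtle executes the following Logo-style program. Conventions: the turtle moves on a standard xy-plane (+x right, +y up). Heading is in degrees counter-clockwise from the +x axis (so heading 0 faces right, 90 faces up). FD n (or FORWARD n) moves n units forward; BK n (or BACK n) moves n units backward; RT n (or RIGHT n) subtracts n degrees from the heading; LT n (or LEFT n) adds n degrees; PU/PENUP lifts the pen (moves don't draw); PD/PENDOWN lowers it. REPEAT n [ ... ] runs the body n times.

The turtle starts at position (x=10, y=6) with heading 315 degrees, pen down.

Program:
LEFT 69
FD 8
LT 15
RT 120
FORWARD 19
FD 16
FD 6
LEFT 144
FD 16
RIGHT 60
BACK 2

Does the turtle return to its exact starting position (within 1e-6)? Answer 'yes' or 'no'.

Executing turtle program step by step:
Start: pos=(10,6), heading=315, pen down
LT 69: heading 315 -> 24
FD 8: (10,6) -> (17.308,9.254) [heading=24, draw]
LT 15: heading 24 -> 39
RT 120: heading 39 -> 279
FD 19: (17.308,9.254) -> (20.281,-9.512) [heading=279, draw]
FD 16: (20.281,-9.512) -> (22.784,-25.315) [heading=279, draw]
FD 6: (22.784,-25.315) -> (23.722,-31.241) [heading=279, draw]
LT 144: heading 279 -> 63
FD 16: (23.722,-31.241) -> (30.986,-16.985) [heading=63, draw]
RT 60: heading 63 -> 3
BK 2: (30.986,-16.985) -> (28.989,-17.09) [heading=3, draw]
Final: pos=(28.989,-17.09), heading=3, 6 segment(s) drawn

Start position: (10, 6)
Final position: (28.989, -17.09)
Distance = 29.895; >= 1e-6 -> NOT closed

Answer: no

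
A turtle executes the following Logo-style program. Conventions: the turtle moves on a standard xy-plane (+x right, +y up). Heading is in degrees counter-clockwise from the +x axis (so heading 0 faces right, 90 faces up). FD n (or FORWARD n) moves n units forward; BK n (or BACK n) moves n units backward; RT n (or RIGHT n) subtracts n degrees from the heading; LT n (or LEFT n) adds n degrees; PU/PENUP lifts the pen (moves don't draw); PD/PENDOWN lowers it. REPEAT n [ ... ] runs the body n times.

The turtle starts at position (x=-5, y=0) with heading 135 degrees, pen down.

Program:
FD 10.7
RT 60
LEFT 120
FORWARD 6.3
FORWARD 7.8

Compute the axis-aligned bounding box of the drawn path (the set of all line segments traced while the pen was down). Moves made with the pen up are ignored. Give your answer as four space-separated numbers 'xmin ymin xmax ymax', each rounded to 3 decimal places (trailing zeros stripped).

Executing turtle program step by step:
Start: pos=(-5,0), heading=135, pen down
FD 10.7: (-5,0) -> (-12.566,7.566) [heading=135, draw]
RT 60: heading 135 -> 75
LT 120: heading 75 -> 195
FD 6.3: (-12.566,7.566) -> (-18.651,5.935) [heading=195, draw]
FD 7.8: (-18.651,5.935) -> (-26.186,3.917) [heading=195, draw]
Final: pos=(-26.186,3.917), heading=195, 3 segment(s) drawn

Segment endpoints: x in {-26.186, -18.651, -12.566, -5}, y in {0, 3.917, 5.935, 7.566}
xmin=-26.186, ymin=0, xmax=-5, ymax=7.566

Answer: -26.186 0 -5 7.566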